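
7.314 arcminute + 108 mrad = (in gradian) 1 arcminute = 0.00029088821 rad, so 7.314 arcminute = 7.314 * 0.00029088821 = 0.0021275564 rad. 1 mrad = 0.001 rad, so 108 mrad = 108 * 0.001 = 0.108 rad. Sum: 0.0021275564 + 0.108 = 0.11012756 rad. 1 gradian = 0.015707963 rad, so 0.11012756 rad = 0.11012756 / 0.015707963 = 7.010938 gradian ≈ 7.011 gradian (4 s.f.). Final answer: 7.011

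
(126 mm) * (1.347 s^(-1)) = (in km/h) 0.611. Check: 1 mm = 0.001 m, so 126 mm = 126 * 0.001 = 0.126 m. 1.347 s^(-1) = 1.347 Hz. Combine: 0.126 m * 1.347 Hz = 0.169722 m/s. 1 km/h = 0.27777778 m/s, so 0.169722 m/s = 0.169722 / 0.27777778 = 0.6109992 km/h ≈ 0.611 km/h (4 s.f.).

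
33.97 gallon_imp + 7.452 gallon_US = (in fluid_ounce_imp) 1 gallon_imp = 0.00454609 m^3, so 33.97 gallon_imp = 33.97 * 0.00454609 = 0.15443068 m^3. 1 gallon_US = 0.0037854118 m^3, so 7.452 gallon_US = 7.452 * 0.0037854118 = 0.028208889 m^3. Sum: 0.15443068 + 0.028208889 = 0.18263957 m^3. 1 fluid_ounce_imp = 2.8413063e-05 m^3, so 0.18263957 m^3 = 0.18263957 / 2.8413063e-05 = 6428.0141 fluid_ounce_imp ≈ 6428 fluid_ounce_imp (4 s.f.). Final answer: 6428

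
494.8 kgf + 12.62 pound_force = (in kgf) 1 kgf = 9.80665 N, so 494.8 kgf = 494.8 * 9.80665 = 4852.3304 N. 1 pound_force = 4.4482216 N, so 12.62 pound_force = 12.62 * 4.4482216 = 56.136557 N. Sum: 4852.3304 + 56.136557 = 4908.467 N. 1 kgf = 9.80665 N, so 4908.467 N = 4908.467 / 9.80665 = 500.52434 kgf ≈ 500.5 kgf (4 s.f.). Final answer: 500.5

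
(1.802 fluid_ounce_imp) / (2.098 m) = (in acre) 1 fluid_ounce_imp = 2.8413063e-05 m^3, so 1.802 fluid_ounce_imp = 1.802 * 2.8413063e-05 = 5.1200339e-05 m^3. 2.098 m is already in m. Combine: 5.1200339e-05 m^3 / 2.098 m = 2.4404356e-05 m^2. 1 acre = 4046.8564 m^2, so 2.4404356e-05 m^2 = 2.4404356e-05 / 4046.8564 = 6.0304477e-09 acre ≈ 6.03e-09 acre (4 s.f.). Final answer: 6.03e-09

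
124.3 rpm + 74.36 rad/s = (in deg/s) 1 rpm = 0.10471976 rad/s, so 124.3 rpm = 124.3 * 0.10471976 = 13.016666 rad/s. 74.36 rad/s is already in rad/s. Sum: 13.016666 + 74.36 = 87.376666 rad/s. 1 deg/s = 0.017453293 rad/s, so 87.376666 rad/s = 87.376666 / 0.017453293 = 5006.3142 deg/s ≈ 5006 deg/s (4 s.f.). Final answer: 5006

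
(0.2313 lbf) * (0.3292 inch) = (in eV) 5.37e+16. Check: 1 lbf = 4.4482216 N, so 0.2313 lbf = 0.2313 * 4.4482216 = 1.0288737 N. 1 inch = 0.0254 m, so 0.3292 inch = 0.3292 * 0.0254 = 0.00836168 m. Combine: 1.0288737 N * 0.00836168 m = 0.0086031123 J. 1 eV = 1.6021766e-19 J, so 0.0086031123 J = 0.0086031123 / 1.6021766e-19 = 5.3696404e+16 eV ≈ 5.37e+16 eV (4 s.f.).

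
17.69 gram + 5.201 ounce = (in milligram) 1 gram = 0.001 kg, so 17.69 gram = 17.69 * 0.001 = 0.01769 kg. 1 ounce = 0.028349523 kg, so 5.201 ounce = 5.201 * 0.028349523 = 0.14744587 kg. Sum: 0.01769 + 0.14744587 = 0.16513587 kg. 1 milligram = 1e-06 kg, so 0.16513587 kg = 0.16513587 / 1e-06 = 165135.87 milligram ≈ 1.651e+05 milligram (4 s.f.). Final answer: 1.651e+05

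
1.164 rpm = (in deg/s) 6.984. Check: 1 rpm = 0.10471976 rad/s, so 1.164 rpm = 1.164 * 0.10471976 = 0.12189379 rad/s. 1 deg/s = 0.017453293 rad/s, so 0.12189379 rad/s = 0.12189379 / 0.017453293 = 6.984 deg/s.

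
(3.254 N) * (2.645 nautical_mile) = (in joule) 3.254 N is already in N. 1 nautical_mile = 1852 m, so 2.645 nautical_mile = 2.645 * 1852 = 4898.54 m. Combine: 3.254 N * 4898.54 m = 15939.849 J. 15939.849 J = 15939.849 joule ≈ 1.594e+04 joule (4 s.f.). Final answer: 1.594e+04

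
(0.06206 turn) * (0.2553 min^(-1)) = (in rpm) 0.01584. Check: 1 turn = 6.2831853 rad, so 0.06206 turn = 0.06206 * 6.2831853 = 0.38993448 rad. 1 min^(-1) = 0.016666667 Hz, so 0.2553 min^(-1) = 0.2553 * 0.016666667 = 0.004255 Hz. Combine: 0.38993448 rad * 0.004255 Hz = 0.0016591712 rad/s. 1 rpm = 0.10471976 rad/s, so 0.0016591712 rad/s = 0.0016591712 / 0.10471976 = 0.015843918 rpm ≈ 0.01584 rpm (4 s.f.).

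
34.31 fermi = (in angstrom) 1 fermi = 1e-15 m, so 34.31 fermi = 34.31 * 1e-15 = 3.431e-14 m. 1 angstrom = 1e-10 m, so 3.431e-14 m = 3.431e-14 / 1e-10 = 0.0003431 angstrom. Final answer: 0.0003431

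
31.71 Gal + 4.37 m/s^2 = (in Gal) 468.7. Check: 1 Gal = 0.01 m/s^2, so 31.71 Gal = 31.71 * 0.01 = 0.3171 m/s^2. 4.37 m/s^2 is already in m/s^2. Sum: 0.3171 + 4.37 = 4.6871 m/s^2. 1 Gal = 0.01 m/s^2, so 4.6871 m/s^2 = 4.6871 / 0.01 = 468.71 Gal ≈ 468.7 Gal (4 s.f.).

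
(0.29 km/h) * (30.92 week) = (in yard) 1 km/h = 0.27777778 m/s, so 0.29 km/h = 0.29 * 0.27777778 = 0.080555556 m/s. 1 week = 604800 s, so 30.92 week = 30.92 * 604800 = 18700416 s. Combine: 0.080555556 m/s * 18700416 s = 1506422.4 m. 1 yard = 0.9144 m, so 1506422.4 m = 1506422.4 / 0.9144 = 1647443.6 yard ≈ 1.647e+06 yard (4 s.f.). Final answer: 1.647e+06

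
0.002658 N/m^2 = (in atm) 2.623e-08. Check: 0.002658 N/m^2 = 0.002658 Pa. 1 atm = 101325 Pa, so 0.002658 Pa = 0.002658 / 101325 = 2.623242e-08 atm ≈ 2.623e-08 atm (4 s.f.).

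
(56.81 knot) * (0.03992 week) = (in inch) 1 knot = 0.51444444 m/s, so 56.81 knot = 56.81 * 0.51444444 = 29.225589 m/s. 1 week = 604800 s, so 0.03992 week = 0.03992 * 604800 = 24143.616 s. Combine: 29.225589 m/s * 24143.616 s = 705611.4 m. 1 inch = 0.0254 m, so 705611.4 m = 705611.4 / 0.0254 = 27779976 inch ≈ 2.778e+07 inch (4 s.f.). Final answer: 2.778e+07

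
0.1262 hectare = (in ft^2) 1.358e+04. Check: 1 hectare = 10000 m^2, so 0.1262 hectare = 0.1262 * 10000 = 1262 m^2. 1 ft^2 = 0.09290304 m^2, so 1262 m^2 = 1262 / 0.09290304 = 13584.055 ft^2 ≈ 1.358e+04 ft^2 (4 s.f.).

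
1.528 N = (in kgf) 0.1558. Check: 1 kgf = 9.80665 N, so 1.528 N = 1.528 / 9.80665 = 0.15581264 kgf ≈ 0.1558 kgf (4 s.f.).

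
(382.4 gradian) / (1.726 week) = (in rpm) 1 gradian = 0.015707963 rad, so 382.4 gradian = 382.4 * 0.015707963 = 6.0067252 rad. 1 week = 604800 s, so 1.726 week = 1.726 * 604800 = 1043884.8 s. Combine: 6.0067252 rad / 1043884.8 s = 5.7542031e-06 rad/s. 1 rpm = 0.10471976 rad/s, so 5.7542031e-06 rad/s = 5.7542031e-06 / 0.10471976 = 5.4948592e-05 rpm ≈ 5.495e-05 rpm (4 s.f.). Final answer: 5.495e-05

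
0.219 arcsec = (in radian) 1 arcsec = 4.8481368e-06 rad, so 0.219 arcsec = 0.219 * 4.8481368e-06 = 1.061742e-06 rad. 1.061742e-06 rad = 1.061742e-06 radian ≈ 1.062e-06 radian (4 s.f.). Final answer: 1.062e-06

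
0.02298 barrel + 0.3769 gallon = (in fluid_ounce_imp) 178.8. Check: 1 barrel = 0.15898729 m^3, so 0.02298 barrel = 0.02298 * 0.15898729 = 0.003653528 m^3. 1 gallon = 0.0037854118 m^3, so 0.3769 gallon = 0.3769 * 0.0037854118 = 0.0014267217 m^3. Sum: 0.003653528 + 0.0014267217 = 0.0050802497 m^3. 1 fluid_ounce_imp = 2.8413063e-05 m^3, so 0.0050802497 m^3 = 0.0050802497 / 2.8413063e-05 = 178.79979 fluid_ounce_imp ≈ 178.8 fluid_ounce_imp (4 s.f.).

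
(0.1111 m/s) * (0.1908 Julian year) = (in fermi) 0.1111 m/s is already in m/s. 1 Julian year = 31557600 s, so 0.1908 Julian year = 0.1908 * 31557600 = 6021190.1 s. Combine: 0.1111 m/s * 6021190.1 s = 668954.22 m. 1 fermi = 1e-15 m, so 668954.22 m = 668954.22 / 1e-15 = 6.6895422e+20 fermi ≈ 6.69e+20 fermi (4 s.f.). Final answer: 6.69e+20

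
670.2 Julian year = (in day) 2.448e+05. Check: 1 Julian year = 31557600 s, so 670.2 Julian year = 670.2 * 31557600 = 2.1149904e+10 s. 1 day = 86400 s, so 2.1149904e+10 s = 2.1149904e+10 / 86400 = 244790.55 day ≈ 2.448e+05 day (4 s.f.).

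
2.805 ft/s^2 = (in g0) 0.08718. Check: 1 ft/s^2 = 0.3048 m/s^2, so 2.805 ft/s^2 = 2.805 * 0.3048 = 0.854964 m/s^2. 1 g0 = 9.80665 m/s^2, so 0.854964 m/s^2 = 0.854964 / 9.80665 = 0.087182065 g0 ≈ 0.08718 g0 (4 s.f.).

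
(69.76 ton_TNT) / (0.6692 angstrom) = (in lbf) 9.805e+20. Check: 1 ton_TNT = 4.184e+09 J, so 69.76 ton_TNT = 69.76 * 4.184e+09 = 2.9187584e+11 J. 1 angstrom = 1e-10 m, so 0.6692 angstrom = 0.6692 * 1e-10 = 6.692e-11 m. Combine: 2.9187584e+11 J / 6.692e-11 m = 4.3615637e+21 N. 1 lbf = 4.4482216 N, so 4.3615637e+21 N = 4.3615637e+21 / 4.4482216 = 9.8051852e+20 lbf ≈ 9.805e+20 lbf (4 s.f.).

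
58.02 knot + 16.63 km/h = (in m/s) 34.47. Check: 1 knot = 0.51444444 m/s, so 58.02 knot = 58.02 * 0.51444444 = 29.848067 m/s. 1 km/h = 0.27777778 m/s, so 16.63 km/h = 16.63 * 0.27777778 = 4.6194444 m/s. Sum: 29.848067 + 4.6194444 = 34.467511 m/s. Result: 34.467511 m/s ≈ 34.47 m/s (4 s.f.).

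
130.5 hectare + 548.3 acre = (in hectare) 352.4. Check: 1 hectare = 10000 m^2, so 130.5 hectare = 130.5 * 10000 = 1305000 m^2. 1 acre = 4046.8564 m^2, so 548.3 acre = 548.3 * 4046.8564 = 2218891.4 m^2. Sum: 1305000 + 2218891.4 = 3523891.4 m^2. 1 hectare = 10000 m^2, so 3523891.4 m^2 = 3523891.4 / 10000 = 352.38914 hectare ≈ 352.4 hectare (4 s.f.).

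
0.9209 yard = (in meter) 0.8421. Check: 1 yard = 0.9144 m, so 0.9209 yard = 0.9209 * 0.9144 = 0.84207096 m. 0.84207096 m = 0.84207096 meter ≈ 0.8421 meter (4 s.f.).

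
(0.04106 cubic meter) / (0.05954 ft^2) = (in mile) 0.004612. Check: 0.04106 cubic meter = 0.04106 m^3. 1 ft^2 = 0.09290304 m^2, so 0.05954 ft^2 = 0.05954 * 0.09290304 = 0.005531447 m^2. Combine: 0.04106 m^3 / 0.005531447 m^2 = 7.4230125 m. 1 mile = 1609.344 m, so 7.4230125 m = 7.4230125 / 1609.344 = 0.0046124461 mile ≈ 0.004612 mile (4 s.f.).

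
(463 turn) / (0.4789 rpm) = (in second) 1 turn = 6.2831853 rad, so 463 turn = 463 * 6.2831853 = 2909.1148 rad. 1 rpm = 0.10471976 rad/s, so 0.4789 rpm = 0.4789 * 0.10471976 = 0.050150291 rad/s. Combine: 2909.1148 rad / 0.050150291 rad/s = 58007.935 s. 58007.935 s = 58007.935 second ≈ 5.801e+04 second (4 s.f.). Final answer: 5.801e+04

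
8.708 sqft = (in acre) 1 sqft = 0.09290304 m^2, so 8.708 sqft = 8.708 * 0.09290304 = 0.80899967 m^2. 1 acre = 4046.8564 m^2, so 0.80899967 m^2 = 0.80899967 / 4046.8564 = 0.00019990817 acre ≈ 0.0001999 acre (4 s.f.). Final answer: 0.0001999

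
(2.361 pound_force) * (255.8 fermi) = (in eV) 1.677e+07. Check: 1 pound_force = 4.4482216 N, so 2.361 pound_force = 2.361 * 4.4482216 = 10.502251 N. 1 fermi = 1e-15 m, so 255.8 fermi = 255.8 * 1e-15 = 2.558e-13 m. Combine: 10.502251 N * 2.558e-13 m = 2.6864759e-12 J. 1 eV = 1.6021766e-19 J, so 2.6864759e-12 J = 2.6864759e-12 / 1.6021766e-19 = 16767663 eV ≈ 1.677e+07 eV (4 s.f.).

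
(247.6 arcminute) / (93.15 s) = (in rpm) 0.007384. Check: 1 arcminute = 0.00029088821 rad, so 247.6 arcminute = 247.6 * 0.00029088821 = 0.07202392 rad. 93.15 s is already in s. Combine: 0.07202392 rad / 93.15 s = 0.00077320366 rad/s. 1 rpm = 0.10471976 rad/s, so 0.00077320366 rad/s = 0.00077320366 / 0.10471976 = 0.007383551 rpm ≈ 0.007384 rpm (4 s.f.).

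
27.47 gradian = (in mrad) 431.5. Check: 1 gradian = 0.015707963 rad, so 27.47 gradian = 27.47 * 0.015707963 = 0.43149775 rad. 1 mrad = 0.001 rad, so 0.43149775 rad = 0.43149775 / 0.001 = 431.49775 mrad ≈ 431.5 mrad (4 s.f.).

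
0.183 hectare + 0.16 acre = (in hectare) 0.2477. Check: 1 hectare = 10000 m^2, so 0.183 hectare = 0.183 * 10000 = 1830 m^2. 1 acre = 4046.8564 m^2, so 0.16 acre = 0.16 * 4046.8564 = 647.49703 m^2. Sum: 1830 + 647.49703 = 2477.497 m^2. 1 hectare = 10000 m^2, so 2477.497 m^2 = 2477.497 / 10000 = 0.2477497 hectare ≈ 0.2477 hectare (4 s.f.).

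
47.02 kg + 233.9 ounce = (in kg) 47.02 kg is already in kg. 1 ounce = 0.028349523 kg, so 233.9 ounce = 233.9 * 0.028349523 = 6.6309535 kg. Sum: 47.02 + 6.6309535 = 53.650953 kg. Result: 53.650953 kg ≈ 53.65 kg (4 s.f.). Final answer: 53.65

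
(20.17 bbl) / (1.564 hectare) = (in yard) 0.0002242. Check: 1 bbl = 0.15898729 m^3, so 20.17 bbl = 20.17 * 0.15898729 = 3.2067737 m^3. 1 hectare = 10000 m^2, so 1.564 hectare = 1.564 * 10000 = 15640 m^2. Combine: 3.2067737 m^3 / 15640 m^2 = 0.00020503668 m. 1 yard = 0.9144 m, so 0.00020503668 m = 0.00020503668 / 0.9144 = 0.00022423084 yard ≈ 0.0002242 yard (4 s.f.).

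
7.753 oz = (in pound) 1 oz = 0.028349523 kg, so 7.753 oz = 7.753 * 0.028349523 = 0.21979385 kg. 1 pound = 0.45359237 kg, so 0.21979385 kg = 0.21979385 / 0.45359237 = 0.4845625 pound ≈ 0.4846 pound (4 s.f.). Final answer: 0.4846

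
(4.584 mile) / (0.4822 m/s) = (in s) 1.53e+04. Check: 1 mile = 1609.344 m, so 4.584 mile = 4.584 * 1609.344 = 7377.2329 m. 0.4822 m/s is already in m/s. Combine: 7377.2329 m / 0.4822 m/s = 15299.114 s. Result: 15299.114 s ≈ 1.53e+04 s (4 s.f.).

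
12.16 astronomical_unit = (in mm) 1 astronomical_unit = 1.4959787e+11 m, so 12.16 astronomical_unit = 12.16 * 1.4959787e+11 = 1.8191101e+12 m. 1 mm = 0.001 m, so 1.8191101e+12 m = 1.8191101e+12 / 0.001 = 1.8191101e+15 mm ≈ 1.819e+15 mm (4 s.f.). Final answer: 1.819e+15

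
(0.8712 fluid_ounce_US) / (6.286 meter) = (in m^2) 4.099e-06. Check: 1 fluid_ounce_US = 2.957353e-05 m^3, so 0.8712 fluid_ounce_US = 0.8712 * 2.957353e-05 = 2.5764459e-05 m^3. 6.286 meter = 6.286 m. Combine: 2.5764459e-05 m^3 / 6.286 m = 4.0987049e-06 m^2. Result: 4.0987049e-06 m^2 ≈ 4.099e-06 m^2 (4 s.f.).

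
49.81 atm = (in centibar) 1 atm = 101325 Pa, so 49.81 atm = 49.81 * 101325 = 5046998.2 Pa. 1 centibar = 1000 Pa, so 5046998.2 Pa = 5046998.2 / 1000 = 5046.9982 centibar ≈ 5047 centibar (4 s.f.). Final answer: 5047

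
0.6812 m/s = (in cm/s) 68.12. Check: 1 cm/s = 0.01 m/s, so 0.6812 m/s = 0.6812 / 0.01 = 68.12 cm/s.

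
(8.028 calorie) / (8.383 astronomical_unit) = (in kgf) 1 calorie = 4.184 J, so 8.028 calorie = 8.028 * 4.184 = 33.589152 J. 1 astronomical_unit = 1.4959787e+11 m, so 8.383 astronomical_unit = 8.383 * 1.4959787e+11 = 1.254079e+12 m. Combine: 33.589152 J / 1.254079e+12 m = 2.6783921e-11 N. 1 kgf = 9.80665 N, so 2.6783921e-11 N = 2.6783921e-11 / 9.80665 = 2.7311999e-12 kgf ≈ 2.731e-12 kgf (4 s.f.). Final answer: 2.731e-12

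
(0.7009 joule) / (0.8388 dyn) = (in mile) 51.92. Check: 0.7009 joule = 0.7009 J. 1 dyn = 1e-05 N, so 0.8388 dyn = 0.8388 * 1e-05 = 8.388e-06 N. Combine: 0.7009 J / 8.388e-06 N = 83559.847 m. 1 mile = 1609.344 m, so 83559.847 m = 83559.847 / 1609.344 = 51.921682 mile ≈ 51.92 mile (4 s.f.).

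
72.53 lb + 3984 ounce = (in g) 1.458e+05. Check: 1 lb = 0.45359237 kg, so 72.53 lb = 72.53 * 0.45359237 = 32.899055 kg. 1 ounce = 0.028349523 kg, so 3984 ounce = 3984 * 0.028349523 = 112.9445 kg. Sum: 32.899055 + 112.9445 = 145.84355 kg. 1 g = 0.001 kg, so 145.84355 kg = 145.84355 / 0.001 = 145843.55 g ≈ 1.458e+05 g (4 s.f.).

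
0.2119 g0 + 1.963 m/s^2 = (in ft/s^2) 13.26. Check: 1 g0 = 9.80665 m/s^2, so 0.2119 g0 = 0.2119 * 9.80665 = 2.0780291 m/s^2. 1.963 m/s^2 is already in m/s^2. Sum: 2.0780291 + 1.963 = 4.0410291 m/s^2. 1 ft/s^2 = 0.3048 m/s^2, so 4.0410291 m/s^2 = 4.0410291 / 0.3048 = 13.25797 ft/s^2 ≈ 13.26 ft/s^2 (4 s.f.).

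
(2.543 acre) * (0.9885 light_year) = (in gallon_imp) 2.117e+22. Check: 1 acre = 4046.8564 m^2, so 2.543 acre = 2.543 * 4046.8564 = 10291.156 m^2. 1 light_year = 9.4607305e+15 m, so 0.9885 light_year = 0.9885 * 9.4607305e+15 = 9.3519321e+15 m. Combine: 10291.156 m^2 * 9.3519321e+15 m = 9.6242191e+19 m^3. 1 gallon_imp = 0.00454609 m^3, so 9.6242191e+19 m^3 = 9.6242191e+19 / 0.00454609 = 2.1170322e+22 gallon_imp ≈ 2.117e+22 gallon_imp (4 s.f.).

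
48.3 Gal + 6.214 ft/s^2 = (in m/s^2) 1 Gal = 0.01 m/s^2, so 48.3 Gal = 48.3 * 0.01 = 0.483 m/s^2. 1 ft/s^2 = 0.3048 m/s^2, so 6.214 ft/s^2 = 6.214 * 0.3048 = 1.8940272 m/s^2. Sum: 0.483 + 1.8940272 = 2.3770272 m/s^2. Result: 2.3770272 m/s^2 ≈ 2.377 m/s^2 (4 s.f.). Final answer: 2.377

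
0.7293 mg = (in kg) 1 mg = 1e-06 kg, so 0.7293 mg = 0.7293 * 1e-06 = 7.293e-07 kg. Result: 7.293e-07 kg. Final answer: 7.293e-07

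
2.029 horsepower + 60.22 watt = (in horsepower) 2.11. Check: 1 horsepower = 745.69987 W, so 2.029 horsepower = 2.029 * 745.69987 = 1513.025 W. 60.22 watt = 60.22 W. Sum: 1513.025 + 60.22 = 1573.245 W. 1 horsepower = 745.69987 W, so 1573.245 W = 1573.245 / 745.69987 = 2.1097564 horsepower ≈ 2.11 horsepower (4 s.f.).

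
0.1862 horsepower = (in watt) 1 horsepower = 745.69987 W, so 0.1862 horsepower = 0.1862 * 745.69987 = 138.84932 W. 138.84932 W = 138.84932 watt ≈ 138.8 watt (4 s.f.). Final answer: 138.8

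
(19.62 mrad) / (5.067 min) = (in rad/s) 1 mrad = 0.001 rad, so 19.62 mrad = 19.62 * 0.001 = 0.01962 rad. 1 min = 60 s, so 5.067 min = 5.067 * 60 = 304.02 s. Combine: 0.01962 rad / 304.02 s = 6.4535228e-05 rad/s. Result: 6.4535228e-05 rad/s ≈ 6.454e-05 rad/s (4 s.f.). Final answer: 6.454e-05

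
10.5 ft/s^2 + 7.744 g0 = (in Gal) 1 ft/s^2 = 0.3048 m/s^2, so 10.5 ft/s^2 = 10.5 * 0.3048 = 3.2004 m/s^2. 1 g0 = 9.80665 m/s^2, so 7.744 g0 = 7.744 * 9.80665 = 75.942698 m/s^2. Sum: 3.2004 + 75.942698 = 79.143098 m/s^2. 1 Gal = 0.01 m/s^2, so 79.143098 m/s^2 = 79.143098 / 0.01 = 7914.3098 Gal ≈ 7914 Gal (4 s.f.). Final answer: 7914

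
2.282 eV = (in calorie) 8.738e-20. Check: 1 eV = 1.6021766e-19 J, so 2.282 eV = 2.282 * 1.6021766e-19 = 3.6561671e-19 J. 1 calorie = 4.184 J, so 3.6561671e-19 J = 3.6561671e-19 / 4.184 = 8.738449e-20 calorie ≈ 8.738e-20 calorie (4 s.f.).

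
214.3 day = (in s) 1.852e+07. Check: 1 day = 86400 s, so 214.3 day = 214.3 * 86400 = 18515520 s. Result: 18515520 s ≈ 1.852e+07 s (4 s.f.).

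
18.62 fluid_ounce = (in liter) 1 fluid_ounce = 2.957353e-05 m^3, so 18.62 fluid_ounce = 18.62 * 2.957353e-05 = 0.00055065912 m^3. 1 liter = 0.001 m^3, so 0.00055065912 m^3 = 0.00055065912 / 0.001 = 0.55065912 liter ≈ 0.5507 liter (4 s.f.). Final answer: 0.5507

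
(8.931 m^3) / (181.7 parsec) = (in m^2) 8.931 m^3 is already in m^3. 1 parsec = 3.0856776e+16 m, so 181.7 parsec = 181.7 * 3.0856776e+16 = 5.6066762e+18 m. Combine: 8.931 m^3 / 5.6066762e+18 m = 1.5929224e-18 m^2. Result: 1.5929224e-18 m^2 ≈ 1.593e-18 m^2 (4 s.f.). Final answer: 1.593e-18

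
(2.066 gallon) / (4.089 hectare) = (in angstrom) 1913. Check: 1 gallon = 0.0037854118 m^3, so 2.066 gallon = 2.066 * 0.0037854118 = 0.0078206607 m^3. 1 hectare = 10000 m^2, so 4.089 hectare = 4.089 * 10000 = 40890 m^2. Combine: 0.0078206607 m^3 / 40890 m^2 = 1.9126096e-07 m. 1 angstrom = 1e-10 m, so 1.9126096e-07 m = 1.9126096e-07 / 1e-10 = 1912.6096 angstrom ≈ 1913 angstrom (4 s.f.).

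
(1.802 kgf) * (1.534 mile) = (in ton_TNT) 1 kgf = 9.80665 N, so 1.802 kgf = 1.802 * 9.80665 = 17.671583 N. 1 mile = 1609.344 m, so 1.534 mile = 1.534 * 1609.344 = 2468.7337 m. Combine: 17.671583 N * 2468.7337 m = 43626.433 J. 1 ton_TNT = 4.184e+09 J, so 43626.433 J = 43626.433 / 4.184e+09 = 1.0426968e-05 ton_TNT ≈ 1.043e-05 ton_TNT (4 s.f.). Final answer: 1.043e-05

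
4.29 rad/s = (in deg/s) 245.8. Check: 1 deg/s = 0.017453293 rad/s, so 4.29 rad/s = 4.29 / 0.017453293 = 245.79889 deg/s ≈ 245.8 deg/s (4 s.f.).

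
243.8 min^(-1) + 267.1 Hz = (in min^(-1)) 1 min^(-1) = 0.016666667 Hz, so 243.8 min^(-1) = 243.8 * 0.016666667 = 4.0633333 Hz. 267.1 Hz is already in Hz. Sum: 4.0633333 + 267.1 = 271.16333 Hz. 1 min^(-1) = 0.016666667 Hz, so 271.16333 Hz = 271.16333 / 0.016666667 = 16269.8 min^(-1) ≈ 1.627e+04 min^(-1) (4 s.f.). Final answer: 1.627e+04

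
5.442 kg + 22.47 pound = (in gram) 5.442 kg is already in kg. 1 pound = 0.45359237 kg, so 22.47 pound = 22.47 * 0.45359237 = 10.192221 kg. Sum: 5.442 + 10.192221 = 15.634221 kg. 1 gram = 0.001 kg, so 15.634221 kg = 15.634221 / 0.001 = 15634.221 gram ≈ 1.563e+04 gram (4 s.f.). Final answer: 1.563e+04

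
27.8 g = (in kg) 0.0278. Check: 1 g = 0.001 kg, so 27.8 g = 27.8 * 0.001 = 0.0278 kg. Result: 0.0278 kg.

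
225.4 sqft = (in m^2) 20.94. Check: 1 sqft = 0.09290304 m^2, so 225.4 sqft = 225.4 * 0.09290304 = 20.940345 m^2. Result: 20.940345 m^2 ≈ 20.94 m^2 (4 s.f.).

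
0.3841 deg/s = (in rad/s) 0.006704. Check: 1 deg/s = 0.017453293 rad/s, so 0.3841 deg/s = 0.3841 * 0.017453293 = 0.0067038097 rad/s. Result: 0.0067038097 rad/s ≈ 0.006704 rad/s (4 s.f.).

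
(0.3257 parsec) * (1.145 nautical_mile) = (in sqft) 1 parsec = 3.0856776e+16 m, so 0.3257 parsec = 0.3257 * 3.0856776e+16 = 1.0050052e+16 m. 1 nautical_mile = 1852 m, so 1.145 nautical_mile = 1.145 * 1852 = 2120.54 m. Combine: 1.0050052e+16 m * 2120.54 m = 2.1311537e+19 m^2. 1 sqft = 0.09290304 m^2, so 2.1311537e+19 m^2 = 2.1311537e+19 / 0.09290304 = 2.2939548e+20 sqft ≈ 2.294e+20 sqft (4 s.f.). Final answer: 2.294e+20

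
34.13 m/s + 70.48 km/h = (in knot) 104.4. Check: 34.13 m/s is already in m/s. 1 km/h = 0.27777778 m/s, so 70.48 km/h = 70.48 * 0.27777778 = 19.577778 m/s. Sum: 34.13 + 19.577778 = 53.707778 m/s. 1 knot = 0.51444444 m/s, so 53.707778 m/s = 53.707778 / 0.51444444 = 104.39957 knot ≈ 104.4 knot (4 s.f.).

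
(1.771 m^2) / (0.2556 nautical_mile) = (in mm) 3.741. Check: 1.771 m^2 is already in m^2. 1 nautical_mile = 1852 m, so 0.2556 nautical_mile = 0.2556 * 1852 = 473.3712 m. Combine: 1.771 m^2 / 473.3712 m = 0.00374125 m. 1 mm = 0.001 m, so 0.00374125 m = 0.00374125 / 0.001 = 3.74125 mm ≈ 3.741 mm (4 s.f.).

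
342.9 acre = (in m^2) 1.388e+06. Check: 1 acre = 4046.8564 m^2, so 342.9 acre = 342.9 * 4046.8564 = 1387667.1 m^2. Result: 1387667.1 m^2 ≈ 1.388e+06 m^2 (4 s.f.).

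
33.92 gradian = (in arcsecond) 1 gradian = 0.015707963 rad, so 33.92 gradian = 33.92 * 0.015707963 = 0.53281411 rad. 1 arcsecond = 4.8481368e-06 rad, so 0.53281411 rad = 0.53281411 / 4.8481368e-06 = 109900.8 arcsecond ≈ 1.099e+05 arcsecond (4 s.f.). Final answer: 1.099e+05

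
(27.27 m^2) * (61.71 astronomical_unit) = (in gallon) 6.65e+16. Check: 27.27 m^2 is already in m^2. 1 astronomical_unit = 1.4959787e+11 m, so 61.71 astronomical_unit = 61.71 * 1.4959787e+11 = 9.2316846e+12 m. Combine: 27.27 m^2 * 9.2316846e+12 m = 2.5174804e+14 m^3. 1 gallon = 0.0037854118 m^3, so 2.5174804e+14 m^3 = 2.5174804e+14 / 0.0037854118 = 6.6504796e+16 gallon ≈ 6.65e+16 gallon (4 s.f.).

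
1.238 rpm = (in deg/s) 7.428. Check: 1 rpm = 0.10471976 rad/s, so 1.238 rpm = 1.238 * 0.10471976 = 0.12964306 rad/s. 1 deg/s = 0.017453293 rad/s, so 0.12964306 rad/s = 0.12964306 / 0.017453293 = 7.428 deg/s.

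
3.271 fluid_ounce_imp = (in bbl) 1 fluid_ounce_imp = 2.8413063e-05 m^3, so 3.271 fluid_ounce_imp = 3.271 * 2.8413063e-05 = 9.2939127e-05 m^3. 1 bbl = 0.15898729 m^3, so 9.2939127e-05 m^3 = 9.2939127e-05 / 0.15898729 = 0.00058456952 bbl ≈ 0.0005846 bbl (4 s.f.). Final answer: 0.0005846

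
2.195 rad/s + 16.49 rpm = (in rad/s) 3.922. Check: 2.195 rad/s is already in rad/s. 1 rpm = 0.10471976 rad/s, so 16.49 rpm = 16.49 * 0.10471976 = 1.7268288 rad/s. Sum: 2.195 + 1.7268288 = 3.9218288 rad/s. Result: 3.9218288 rad/s ≈ 3.922 rad/s (4 s.f.).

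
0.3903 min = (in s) 1 min = 60 s, so 0.3903 min = 0.3903 * 60 = 23.418 s. Result: 23.418 s ≈ 23.42 s (4 s.f.). Final answer: 23.42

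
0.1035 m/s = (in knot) 0.2012. Check: 1 knot = 0.51444444 m/s, so 0.1035 m/s = 0.1035 / 0.51444444 = 0.2011879 knot ≈ 0.2012 knot (4 s.f.).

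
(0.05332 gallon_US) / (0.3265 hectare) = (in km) 1 gallon_US = 0.0037854118 m^3, so 0.05332 gallon_US = 0.05332 * 0.0037854118 = 0.00020183816 m^3. 1 hectare = 10000 m^2, so 0.3265 hectare = 0.3265 * 10000 = 3265 m^2. Combine: 0.00020183816 m^3 / 3265 m^2 = 6.1818731e-08 m. 1 km = 1000 m, so 6.1818731e-08 m = 6.1818731e-08 / 1000 = 6.1818731e-11 km ≈ 6.182e-11 km (4 s.f.). Final answer: 6.182e-11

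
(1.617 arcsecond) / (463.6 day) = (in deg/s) 1.121e-11. Check: 1 arcsecond = 4.8481368e-06 rad, so 1.617 arcsecond = 1.617 * 4.8481368e-06 = 7.8394372e-06 rad. 1 day = 86400 s, so 463.6 day = 463.6 * 86400 = 40055040 s. Combine: 7.8394372e-06 rad / 40055040 s = 1.9571662e-13 rad/s. 1 deg/s = 0.017453293 rad/s, so 1.9571662e-13 rad/s = 1.9571662e-13 / 0.017453293 = 1.1213737e-11 deg/s ≈ 1.121e-11 deg/s (4 s.f.).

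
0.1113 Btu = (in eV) 7.329e+20. Check: 1 Btu = 1055.0559 J, so 0.1113 Btu = 0.1113 * 1055.0559 = 117.42772 J. 1 eV = 1.6021766e-19 J, so 117.42772 J = 117.42772 / 1.6021766e-19 = 7.3292616e+20 eV ≈ 7.329e+20 eV (4 s.f.).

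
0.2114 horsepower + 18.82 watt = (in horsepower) 0.2366. Check: 1 horsepower = 745.69987 W, so 0.2114 horsepower = 0.2114 * 745.69987 = 157.64095 W. 18.82 watt = 18.82 W. Sum: 157.64095 + 18.82 = 176.46095 W. 1 horsepower = 745.69987 W, so 176.46095 W = 176.46095 / 745.69987 = 0.23663804 horsepower ≈ 0.2366 horsepower (4 s.f.).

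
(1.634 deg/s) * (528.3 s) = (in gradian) 959.2. Check: 1 deg/s = 0.017453293 rad/s, so 1.634 deg/s = 1.634 * 0.017453293 = 0.02851868 rad/s. 528.3 s is already in s. Combine: 0.02851868 rad/s * 528.3 s = 15.066419 rad. 1 gradian = 0.015707963 rad, so 15.066419 rad = 15.066419 / 0.015707963 = 959.158 gradian ≈ 959.2 gradian (4 s.f.).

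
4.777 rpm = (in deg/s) 28.66. Check: 1 rpm = 0.10471976 rad/s, so 4.777 rpm = 4.777 * 0.10471976 = 0.50024627 rad/s. 1 deg/s = 0.017453293 rad/s, so 0.50024627 rad/s = 0.50024627 / 0.017453293 = 28.662 deg/s ≈ 28.66 deg/s (4 s.f.).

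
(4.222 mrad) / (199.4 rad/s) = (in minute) 1 mrad = 0.001 rad, so 4.222 mrad = 4.222 * 0.001 = 0.004222 rad. 199.4 rad/s is already in rad/s. Combine: 0.004222 rad / 199.4 rad/s = 2.1173521e-05 s. 1 minute = 60 s, so 2.1173521e-05 s = 2.1173521e-05 / 60 = 3.5289201e-07 minute ≈ 3.529e-07 minute (4 s.f.). Final answer: 3.529e-07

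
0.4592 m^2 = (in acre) 1 acre = 4046.8564 m^2, so 0.4592 m^2 = 0.4592 / 4046.8564 = 0.00011347079 acre ≈ 0.0001135 acre (4 s.f.). Final answer: 0.0001135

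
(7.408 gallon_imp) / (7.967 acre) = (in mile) 1 gallon_imp = 0.00454609 m^3, so 7.408 gallon_imp = 7.408 * 0.00454609 = 0.033677435 m^3. 1 acre = 4046.8564 m^2, so 7.967 acre = 7.967 * 4046.8564 = 32241.305 m^2. Combine: 0.033677435 m^3 / 32241.305 m^2 = 1.0445432e-06 m. 1 mile = 1609.344 m, so 1.0445432e-06 m = 1.0445432e-06 / 1609.344 = 6.4904903e-10 mile ≈ 6.49e-10 mile (4 s.f.). Final answer: 6.49e-10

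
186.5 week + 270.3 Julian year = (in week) 1 week = 604800 s, so 186.5 week = 186.5 * 604800 = 1.127952e+08 s. 1 Julian year = 31557600 s, so 270.3 Julian year = 270.3 * 31557600 = 8.5300193e+09 s. Sum: 1.127952e+08 + 8.5300193e+09 = 8.6428145e+09 s. 1 week = 604800 s, so 8.6428145e+09 s = 8.6428145e+09 / 604800 = 14290.368 week ≈ 1.429e+04 week (4 s.f.). Final answer: 1.429e+04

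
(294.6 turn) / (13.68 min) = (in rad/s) 1 turn = 6.2831853 rad, so 294.6 turn = 294.6 * 6.2831853 = 1851.0264 rad. 1 min = 60 s, so 13.68 min = 13.68 * 60 = 820.8 s. Combine: 1851.0264 rad / 820.8 s = 2.2551491 rad/s. Result: 2.2551491 rad/s ≈ 2.255 rad/s (4 s.f.). Final answer: 2.255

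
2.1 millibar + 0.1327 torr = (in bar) 1 millibar = 100 Pa, so 2.1 millibar = 2.1 * 100 = 210 Pa. 1 torr = 133.32237 Pa, so 0.1327 torr = 0.1327 * 133.32237 = 17.691878 Pa. Sum: 210 + 17.691878 = 227.69188 Pa. 1 bar = 100000 Pa, so 227.69188 Pa = 227.69188 / 100000 = 0.0022769188 bar ≈ 0.002277 bar (4 s.f.). Final answer: 0.002277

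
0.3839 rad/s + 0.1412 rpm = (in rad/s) 0.3987. Check: 0.3839 rad/s is already in rad/s. 1 rpm = 0.10471976 rad/s, so 0.1412 rpm = 0.1412 * 0.10471976 = 0.014786429 rad/s. Sum: 0.3839 + 0.014786429 = 0.39868643 rad/s. Result: 0.39868643 rad/s ≈ 0.3987 rad/s (4 s.f.).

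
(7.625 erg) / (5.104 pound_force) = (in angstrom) 335.8. Check: 1 erg = 1e-07 J, so 7.625 erg = 7.625 * 1e-07 = 7.625e-07 J. 1 pound_force = 4.4482216 N, so 5.104 pound_force = 5.104 * 4.4482216 = 22.703723 N. Combine: 7.625e-07 J / 22.703723 N = 3.35848e-08 m. 1 angstrom = 1e-10 m, so 3.35848e-08 m = 3.35848e-08 / 1e-10 = 335.848 angstrom ≈ 335.8 angstrom (4 s.f.).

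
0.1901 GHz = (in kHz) 1.901e+05. Check: 1 GHz = 1e+09 Hz, so 0.1901 GHz = 0.1901 * 1e+09 = 1.901e+08 Hz. 1 kHz = 1000 Hz, so 1.901e+08 Hz = 1.901e+08 / 1000 = 190100 kHz ≈ 1.901e+05 kHz (4 s.f.).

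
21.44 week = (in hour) 1 week = 604800 s, so 21.44 week = 21.44 * 604800 = 12966912 s. 1 hour = 3600 s, so 12966912 s = 12966912 / 3600 = 3601.92 hour ≈ 3602 hour (4 s.f.). Final answer: 3602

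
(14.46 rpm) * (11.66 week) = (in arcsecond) 2.203e+12. Check: 1 rpm = 0.10471976 rad/s, so 14.46 rpm = 14.46 * 0.10471976 = 1.5142477 rad/s. 1 week = 604800 s, so 11.66 week = 11.66 * 604800 = 7051968 s. Combine: 1.5142477 rad/s * 7051968 s = 10678426 rad. 1 arcsecond = 4.8481368e-06 rad, so 10678426 rad = 10678426 / 4.8481368e-06 = 2.2025835e+12 arcsecond ≈ 2.203e+12 arcsecond (4 s.f.).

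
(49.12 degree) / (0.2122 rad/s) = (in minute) 0.06733. Check: 1 degree = 0.017453293 rad, so 49.12 degree = 49.12 * 0.017453293 = 0.85730573 rad. 0.2122 rad/s is already in rad/s. Combine: 0.85730573 rad / 0.2122 rad/s = 4.0400835 s. 1 minute = 60 s, so 4.0400835 s = 4.0400835 / 60 = 0.067334726 minute ≈ 0.06733 minute (4 s.f.).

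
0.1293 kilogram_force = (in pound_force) 1 kilogram_force = 9.80665 N, so 0.1293 kilogram_force = 0.1293 * 9.80665 = 1.2679998 N. 1 pound_force = 4.4482216 N, so 1.2679998 N = 1.2679998 / 4.4482216 = 0.28505771 pound_force ≈ 0.2851 pound_force (4 s.f.). Final answer: 0.2851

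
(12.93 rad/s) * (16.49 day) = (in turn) 12.93 rad/s is already in rad/s. 1 day = 86400 s, so 16.49 day = 16.49 * 86400 = 1424736 s. Combine: 12.93 rad/s * 1424736 s = 18421836 rad. 1 turn = 6.2831853 rad, so 18421836 rad = 18421836 / 6.2831853 = 2931926.3 turn ≈ 2.932e+06 turn (4 s.f.). Final answer: 2.932e+06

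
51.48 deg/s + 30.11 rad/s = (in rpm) 296.1. Check: 1 deg/s = 0.017453293 rad/s, so 51.48 deg/s = 51.48 * 0.017453293 = 0.8984955 rad/s. 30.11 rad/s is already in rad/s. Sum: 0.8984955 + 30.11 = 31.008495 rad/s. 1 rpm = 0.10471976 rad/s, so 31.008495 rad/s = 31.008495 / 0.10471976 = 296.10932 rpm ≈ 296.1 rpm (4 s.f.).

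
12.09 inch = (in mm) 307.1. Check: 1 inch = 0.0254 m, so 12.09 inch = 12.09 * 0.0254 = 0.307086 m. 1 mm = 0.001 m, so 0.307086 m = 0.307086 / 0.001 = 307.086 mm ≈ 307.1 mm (4 s.f.).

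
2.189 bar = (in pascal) 2.189e+05. Check: 1 bar = 100000 Pa, so 2.189 bar = 2.189 * 100000 = 218900 Pa. 218900 Pa = 218900 pascal ≈ 2.189e+05 pascal (4 s.f.).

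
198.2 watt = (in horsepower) 0.2658. Check: 198.2 watt = 198.2 W. 1 horsepower = 745.69987 W, so 198.2 W = 198.2 / 745.69987 = 0.26579058 horsepower ≈ 0.2658 horsepower (4 s.f.).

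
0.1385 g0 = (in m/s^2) 1 g0 = 9.80665 m/s^2, so 0.1385 g0 = 0.1385 * 9.80665 = 1.358221 m/s^2. Result: 1.358221 m/s^2 ≈ 1.358 m/s^2 (4 s.f.). Final answer: 1.358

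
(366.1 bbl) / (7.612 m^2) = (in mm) 7647. Check: 1 bbl = 0.15898729 m^3, so 366.1 bbl = 366.1 * 0.15898729 = 58.205249 m^3. 7.612 m^2 is already in m^2. Combine: 58.205249 m^3 / 7.612 m^2 = 7.6465119 m. 1 mm = 0.001 m, so 7.6465119 m = 7.6465119 / 0.001 = 7646.5119 mm ≈ 7647 mm (4 s.f.).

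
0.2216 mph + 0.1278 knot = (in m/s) 1 mph = 0.44704 m/s, so 0.2216 mph = 0.2216 * 0.44704 = 0.099064064 m/s. 1 knot = 0.51444444 m/s, so 0.1278 knot = 0.1278 * 0.51444444 = 0.065746 m/s. Sum: 0.099064064 + 0.065746 = 0.16481006 m/s. Result: 0.16481006 m/s ≈ 0.1648 m/s (4 s.f.). Final answer: 0.1648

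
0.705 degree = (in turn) 0.001958. Check: 1 degree = 0.017453293 rad, so 0.705 degree = 0.705 * 0.017453293 = 0.012304571 rad. 1 turn = 6.2831853 rad, so 0.012304571 rad = 0.012304571 / 6.2831853 = 0.0019583333 turn ≈ 0.001958 turn (4 s.f.).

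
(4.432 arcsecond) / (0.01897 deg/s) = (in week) 1.073e-07. Check: 1 arcsecond = 4.8481368e-06 rad, so 4.432 arcsecond = 4.432 * 4.8481368e-06 = 2.1486942e-05 rad. 1 deg/s = 0.017453293 rad/s, so 0.01897 deg/s = 0.01897 * 0.017453293 = 0.00033108896 rad/s. Combine: 2.1486942e-05 rad / 0.00033108896 rad/s = 0.064897792 s. 1 week = 604800 s, so 0.064897792 s = 0.064897792 / 604800 = 1.0730455e-07 week ≈ 1.073e-07 week (4 s.f.).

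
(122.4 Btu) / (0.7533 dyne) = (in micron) 1 Btu = 1055.0559 J, so 122.4 Btu = 122.4 * 1055.0559 = 129138.84 J. 1 dyne = 1e-05 N, so 0.7533 dyne = 0.7533 * 1e-05 = 7.533e-06 N. Combine: 129138.84 J / 7.533e-06 N = 1.7143082e+10 m. 1 micron = 1e-06 m, so 1.7143082e+10 m = 1.7143082e+10 / 1e-06 = 1.7143082e+16 micron ≈ 1.714e+16 micron (4 s.f.). Final answer: 1.714e+16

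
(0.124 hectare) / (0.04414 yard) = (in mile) 19.09. Check: 1 hectare = 10000 m^2, so 0.124 hectare = 0.124 * 10000 = 1240 m^2. 1 yard = 0.9144 m, so 0.04414 yard = 0.04414 * 0.9144 = 0.040361616 m. Combine: 1240 m^2 / 0.040361616 m = 30722.258 m. 1 mile = 1609.344 m, so 30722.258 m = 30722.258 / 1609.344 = 19.089926 mile ≈ 19.09 mile (4 s.f.).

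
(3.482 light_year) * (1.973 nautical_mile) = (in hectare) 1 light_year = 9.4607305e+15 m, so 3.482 light_year = 3.482 * 9.4607305e+15 = 3.2942264e+16 m. 1 nautical_mile = 1852 m, so 1.973 nautical_mile = 1.973 * 1852 = 3653.996 m. Combine: 3.2942264e+16 m * 3653.996 m = 1.203709e+20 m^2. 1 hectare = 10000 m^2, so 1.203709e+20 m^2 = 1.203709e+20 / 10000 = 1.203709e+16 hectare ≈ 1.204e+16 hectare (4 s.f.). Final answer: 1.204e+16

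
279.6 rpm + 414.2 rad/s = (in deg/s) 2.541e+04. Check: 1 rpm = 0.10471976 rad/s, so 279.6 rpm = 279.6 * 0.10471976 = 29.279644 rad/s. 414.2 rad/s is already in rad/s. Sum: 29.279644 + 414.2 = 443.47964 rad/s. 1 deg/s = 0.017453293 rad/s, so 443.47964 rad/s = 443.47964 / 0.017453293 = 25409.512 deg/s ≈ 2.541e+04 deg/s (4 s.f.).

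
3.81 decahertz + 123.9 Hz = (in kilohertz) 0.162. Check: 1 decahertz = 10 Hz, so 3.81 decahertz = 3.81 * 10 = 38.1 Hz. 123.9 Hz is already in Hz. Sum: 38.1 + 123.9 = 162 Hz. 1 kilohertz = 1000 Hz, so 162 Hz = 162 / 1000 = 0.162 kilohertz.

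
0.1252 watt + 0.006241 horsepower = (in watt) 4.779. Check: 0.1252 watt = 0.1252 W. 1 horsepower = 745.69987 W, so 0.006241 horsepower = 0.006241 * 745.69987 = 4.6539129 W. Sum: 0.1252 + 4.6539129 = 4.7791129 W. 4.7791129 W = 4.7791129 watt ≈ 4.779 watt (4 s.f.).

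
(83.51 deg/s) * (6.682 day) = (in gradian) 1 deg/s = 0.017453293 rad/s, so 83.51 deg/s = 83.51 * 0.017453293 = 1.4575245 rad/s. 1 day = 86400 s, so 6.682 day = 6.682 * 86400 = 577324.8 s. Combine: 1.4575245 rad/s * 577324.8 s = 841465.02 rad. 1 gradian = 0.015707963 rad, so 841465.02 rad = 841465.02 / 0.015707963 = 53569327 gradian ≈ 5.357e+07 gradian (4 s.f.). Final answer: 5.357e+07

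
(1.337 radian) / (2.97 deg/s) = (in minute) 1.337 radian = 1.337 rad. 1 deg/s = 0.017453293 rad/s, so 2.97 deg/s = 2.97 * 0.017453293 = 0.051836279 rad/s. Combine: 1.337 rad / 0.051836279 rad/s = 25.792747 s. 1 minute = 60 s, so 25.792747 s = 25.792747 / 60 = 0.42987911 minute ≈ 0.4299 minute (4 s.f.). Final answer: 0.4299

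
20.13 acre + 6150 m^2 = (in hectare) 8.761. Check: 1 acre = 4046.8564 m^2, so 20.13 acre = 20.13 * 4046.8564 = 81463.22 m^2. 6150 m^2 is already in m^2. Sum: 81463.22 + 6150 = 87613.22 m^2. 1 hectare = 10000 m^2, so 87613.22 m^2 = 87613.22 / 10000 = 8.761322 hectare ≈ 8.761 hectare (4 s.f.).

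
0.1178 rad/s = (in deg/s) 6.749. Check: 1 deg/s = 0.017453293 rad/s, so 0.1178 rad/s = 0.1178 / 0.017453293 = 6.7494428 deg/s ≈ 6.749 deg/s (4 s.f.).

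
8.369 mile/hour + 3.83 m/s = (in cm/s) 1 mile/hour = 0.44704 m/s, so 8.369 mile/hour = 8.369 * 0.44704 = 3.7412778 m/s. 3.83 m/s is already in m/s. Sum: 3.7412778 + 3.83 = 7.5712778 m/s. 1 cm/s = 0.01 m/s, so 7.5712778 m/s = 7.5712778 / 0.01 = 757.12778 cm/s ≈ 757.1 cm/s (4 s.f.). Final answer: 757.1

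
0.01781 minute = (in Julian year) 3.386e-08. Check: 1 minute = 60 s, so 0.01781 minute = 0.01781 * 60 = 1.0686 s. 1 Julian year = 31557600 s, so 1.0686 s = 1.0686 / 31557600 = 3.3861891e-08 Julian year ≈ 3.386e-08 Julian year (4 s.f.).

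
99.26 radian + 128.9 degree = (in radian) 99.26 radian = 99.26 rad. 1 degree = 0.017453293 rad, so 128.9 degree = 128.9 * 0.017453293 = 2.2497294 rad. Sum: 99.26 + 2.2497294 = 101.50973 rad. 101.50973 rad = 101.50973 radian ≈ 101.5 radian (4 s.f.). Final answer: 101.5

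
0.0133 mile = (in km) 1 mile = 1609.344 m, so 0.0133 mile = 0.0133 * 1609.344 = 21.404275 m. 1 km = 1000 m, so 21.404275 m = 21.404275 / 1000 = 0.021404275 km ≈ 0.0214 km (4 s.f.). Final answer: 0.0214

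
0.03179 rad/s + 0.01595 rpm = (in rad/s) 0.03346. Check: 0.03179 rad/s is already in rad/s. 1 rpm = 0.10471976 rad/s, so 0.01595 rpm = 0.01595 * 0.10471976 = 0.0016702801 rad/s. Sum: 0.03179 + 0.0016702801 = 0.03346028 rad/s. Result: 0.03346028 rad/s ≈ 0.03346 rad/s (4 s.f.).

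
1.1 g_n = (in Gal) 1079. Check: 1 g_n = 9.80665 m/s^2, so 1.1 g_n = 1.1 * 9.80665 = 10.787315 m/s^2. 1 Gal = 0.01 m/s^2, so 10.787315 m/s^2 = 10.787315 / 0.01 = 1078.7315 Gal ≈ 1079 Gal (4 s.f.).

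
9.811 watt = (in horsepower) 0.01316. Check: 9.811 watt = 9.811 W. 1 horsepower = 745.69987 W, so 9.811 W = 9.811 / 745.69987 = 0.013156768 horsepower ≈ 0.01316 horsepower (4 s.f.).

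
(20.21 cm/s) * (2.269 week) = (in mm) 2.773e+08. Check: 1 cm/s = 0.01 m/s, so 20.21 cm/s = 20.21 * 0.01 = 0.2021 m/s. 1 week = 604800 s, so 2.269 week = 2.269 * 604800 = 1372291.2 s. Combine: 0.2021 m/s * 1372291.2 s = 277340.05 m. 1 mm = 0.001 m, so 277340.05 m = 277340.05 / 0.001 = 2.7734005e+08 mm ≈ 2.773e+08 mm (4 s.f.).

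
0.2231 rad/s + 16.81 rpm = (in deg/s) 113.6. Check: 0.2231 rad/s is already in rad/s. 1 rpm = 0.10471976 rad/s, so 16.81 rpm = 16.81 * 0.10471976 = 1.7603391 rad/s. Sum: 0.2231 + 1.7603391 = 1.9834391 rad/s. 1 deg/s = 0.017453293 rad/s, so 1.9834391 rad/s = 1.9834391 / 0.017453293 = 113.64269 deg/s ≈ 113.6 deg/s (4 s.f.).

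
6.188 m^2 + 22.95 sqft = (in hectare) 6.188 m^2 is already in m^2. 1 sqft = 0.09290304 m^2, so 22.95 sqft = 22.95 * 0.09290304 = 2.1321248 m^2. Sum: 6.188 + 2.1321248 = 8.3201248 m^2. 1 hectare = 10000 m^2, so 8.3201248 m^2 = 8.3201248 / 10000 = 0.00083201248 hectare ≈ 0.000832 hectare (4 s.f.). Final answer: 0.000832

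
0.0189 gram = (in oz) 0.0006667. Check: 1 gram = 0.001 kg, so 0.0189 gram = 0.0189 * 0.001 = 1.89e-05 kg. 1 oz = 0.028349523 kg, so 1.89e-05 kg = 1.89e-05 / 0.028349523 = 0.00066667788 oz ≈ 0.0006667 oz (4 s.f.).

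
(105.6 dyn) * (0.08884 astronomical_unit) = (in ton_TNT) 1 dyn = 1e-05 N, so 105.6 dyn = 105.6 * 1e-05 = 0.001056 N. 1 astronomical_unit = 1.4959787e+11 m, so 0.08884 astronomical_unit = 0.08884 * 1.4959787e+11 = 1.3290275e+10 m. Combine: 0.001056 N * 1.3290275e+10 m = 14034530 J. 1 ton_TNT = 4.184e+09 J, so 14034530 J = 14034530 / 4.184e+09 = 0.0033543332 ton_TNT ≈ 0.003354 ton_TNT (4 s.f.). Final answer: 0.003354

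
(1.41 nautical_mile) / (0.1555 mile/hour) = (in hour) 10.43. Check: 1 nautical_mile = 1852 m, so 1.41 nautical_mile = 1.41 * 1852 = 2611.32 m. 1 mile/hour = 0.44704 m/s, so 0.1555 mile/hour = 0.1555 * 0.44704 = 0.06951472 m/s. Combine: 2611.32 m / 0.06951472 m/s = 37564.993 s. 1 hour = 3600 s, so 37564.993 s = 37564.993 / 3600 = 10.43472 hour ≈ 10.43 hour (4 s.f.).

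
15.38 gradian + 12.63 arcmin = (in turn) 0.03903. Check: 1 gradian = 0.015707963 rad, so 15.38 gradian = 15.38 * 0.015707963 = 0.24158848 rad. 1 arcmin = 0.00029088821 rad, so 12.63 arcmin = 12.63 * 0.00029088821 = 0.0036739181 rad. Sum: 0.24158848 + 0.0036739181 = 0.24526239 rad. 1 turn = 6.2831853 rad, so 0.24526239 rad = 0.24526239 / 6.2831853 = 0.039034722 turn ≈ 0.03903 turn (4 s.f.).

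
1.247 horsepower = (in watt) 1 horsepower = 745.69987 W, so 1.247 horsepower = 1.247 * 745.69987 = 929.88774 W. 929.88774 W = 929.88774 watt ≈ 929.9 watt (4 s.f.). Final answer: 929.9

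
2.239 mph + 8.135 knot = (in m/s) 1 mph = 0.44704 m/s, so 2.239 mph = 2.239 * 0.44704 = 1.0009226 m/s. 1 knot = 0.51444444 m/s, so 8.135 knot = 8.135 * 0.51444444 = 4.1850056 m/s. Sum: 1.0009226 + 4.1850056 = 5.1859281 m/s. Result: 5.1859281 m/s ≈ 5.186 m/s (4 s.f.). Final answer: 5.186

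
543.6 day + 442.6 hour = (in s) 4.856e+07. Check: 1 day = 86400 s, so 543.6 day = 543.6 * 86400 = 46967040 s. 1 hour = 3600 s, so 442.6 hour = 442.6 * 3600 = 1593360 s. Sum: 46967040 + 1593360 = 48560400 s. Result: 48560400 s ≈ 4.856e+07 s (4 s.f.).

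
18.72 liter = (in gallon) 4.945. Check: 1 liter = 0.001 m^3, so 18.72 liter = 18.72 * 0.001 = 0.01872 m^3. 1 gallon = 0.0037854118 m^3, so 0.01872 m^3 = 0.01872 / 0.0037854118 = 4.9453008 gallon ≈ 4.945 gallon (4 s.f.).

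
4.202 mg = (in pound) 9.264e-06. Check: 1 mg = 1e-06 kg, so 4.202 mg = 4.202 * 1e-06 = 4.202e-06 kg. 1 pound = 0.45359237 kg, so 4.202e-06 kg = 4.202e-06 / 0.45359237 = 9.2638243e-06 pound ≈ 9.264e-06 pound (4 s.f.).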